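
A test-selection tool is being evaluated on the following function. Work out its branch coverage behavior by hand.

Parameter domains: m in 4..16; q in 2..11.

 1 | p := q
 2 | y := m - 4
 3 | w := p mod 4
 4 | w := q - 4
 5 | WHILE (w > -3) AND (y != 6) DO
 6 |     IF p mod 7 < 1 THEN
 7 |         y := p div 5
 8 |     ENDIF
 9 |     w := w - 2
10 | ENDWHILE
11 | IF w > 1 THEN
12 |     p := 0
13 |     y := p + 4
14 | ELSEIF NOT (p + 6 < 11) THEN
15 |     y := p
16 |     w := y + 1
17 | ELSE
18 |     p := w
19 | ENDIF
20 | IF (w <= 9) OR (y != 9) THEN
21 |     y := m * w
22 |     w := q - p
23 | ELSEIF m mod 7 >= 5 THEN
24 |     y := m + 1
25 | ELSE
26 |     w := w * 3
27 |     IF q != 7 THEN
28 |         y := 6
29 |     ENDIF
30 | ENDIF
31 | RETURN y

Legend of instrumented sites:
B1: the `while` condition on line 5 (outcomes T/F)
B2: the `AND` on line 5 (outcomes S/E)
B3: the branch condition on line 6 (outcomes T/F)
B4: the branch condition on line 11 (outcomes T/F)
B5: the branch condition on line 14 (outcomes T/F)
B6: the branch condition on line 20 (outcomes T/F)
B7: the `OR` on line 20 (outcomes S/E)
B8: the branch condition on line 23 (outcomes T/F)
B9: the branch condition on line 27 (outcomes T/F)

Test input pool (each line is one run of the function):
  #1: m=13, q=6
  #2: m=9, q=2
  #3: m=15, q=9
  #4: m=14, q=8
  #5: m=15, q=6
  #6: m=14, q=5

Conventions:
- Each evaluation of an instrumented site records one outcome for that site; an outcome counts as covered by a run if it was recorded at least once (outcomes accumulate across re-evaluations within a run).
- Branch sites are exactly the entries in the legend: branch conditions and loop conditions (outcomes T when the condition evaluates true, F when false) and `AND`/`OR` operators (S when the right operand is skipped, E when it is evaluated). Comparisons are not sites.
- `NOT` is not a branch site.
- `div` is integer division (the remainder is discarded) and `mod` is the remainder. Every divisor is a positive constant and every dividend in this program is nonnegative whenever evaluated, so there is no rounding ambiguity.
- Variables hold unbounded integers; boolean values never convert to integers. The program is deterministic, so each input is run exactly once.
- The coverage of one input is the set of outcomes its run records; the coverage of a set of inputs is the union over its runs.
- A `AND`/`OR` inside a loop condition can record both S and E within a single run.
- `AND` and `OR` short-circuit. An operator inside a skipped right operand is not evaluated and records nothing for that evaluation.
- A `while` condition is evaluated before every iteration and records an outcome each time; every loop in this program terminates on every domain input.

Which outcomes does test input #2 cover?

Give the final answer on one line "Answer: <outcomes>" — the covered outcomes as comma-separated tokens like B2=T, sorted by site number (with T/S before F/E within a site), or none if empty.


Simulating input #2 (m=9, q=2) step by step:
  B2->E, B1->T, B3->F, B2->S, B1->F, B4->F, B5->F, B7->S, B6->T
distinct outcomes covered: B1=T, B1=F, B2=S, B2=E, B3=F, B4=F, B5=F, B6=T, B7=S
Answer: B1=T, B1=F, B2=S, B2=E, B3=F, B4=F, B5=F, B6=T, B7=S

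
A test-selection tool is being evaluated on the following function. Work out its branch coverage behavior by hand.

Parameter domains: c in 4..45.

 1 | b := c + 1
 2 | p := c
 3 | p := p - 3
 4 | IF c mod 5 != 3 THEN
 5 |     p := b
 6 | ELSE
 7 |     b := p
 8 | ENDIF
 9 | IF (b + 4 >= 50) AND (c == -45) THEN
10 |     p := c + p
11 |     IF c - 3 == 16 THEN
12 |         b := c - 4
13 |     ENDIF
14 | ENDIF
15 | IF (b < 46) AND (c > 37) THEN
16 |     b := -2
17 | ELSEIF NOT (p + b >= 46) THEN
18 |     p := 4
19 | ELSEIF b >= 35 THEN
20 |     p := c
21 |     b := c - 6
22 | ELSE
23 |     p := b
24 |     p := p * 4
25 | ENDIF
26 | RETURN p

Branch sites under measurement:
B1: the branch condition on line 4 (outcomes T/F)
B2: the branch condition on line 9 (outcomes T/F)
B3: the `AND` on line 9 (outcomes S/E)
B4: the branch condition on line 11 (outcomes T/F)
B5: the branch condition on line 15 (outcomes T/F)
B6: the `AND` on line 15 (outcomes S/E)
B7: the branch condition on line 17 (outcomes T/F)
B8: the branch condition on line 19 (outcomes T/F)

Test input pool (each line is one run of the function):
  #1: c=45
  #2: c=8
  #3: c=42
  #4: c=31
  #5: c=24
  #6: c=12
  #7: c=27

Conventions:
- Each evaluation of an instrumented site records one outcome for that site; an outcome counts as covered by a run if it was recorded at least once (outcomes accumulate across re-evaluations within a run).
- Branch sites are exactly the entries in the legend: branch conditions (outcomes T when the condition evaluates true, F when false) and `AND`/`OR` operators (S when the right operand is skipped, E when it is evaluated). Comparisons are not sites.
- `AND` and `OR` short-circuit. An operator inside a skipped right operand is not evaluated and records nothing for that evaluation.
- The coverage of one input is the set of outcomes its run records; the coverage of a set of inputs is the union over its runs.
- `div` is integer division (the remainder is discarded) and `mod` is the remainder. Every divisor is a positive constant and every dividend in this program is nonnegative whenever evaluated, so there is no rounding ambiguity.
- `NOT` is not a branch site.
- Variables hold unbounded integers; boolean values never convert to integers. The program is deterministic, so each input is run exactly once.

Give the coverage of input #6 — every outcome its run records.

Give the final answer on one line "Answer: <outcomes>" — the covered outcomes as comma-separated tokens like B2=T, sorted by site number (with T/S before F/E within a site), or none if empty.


Event log for input #6 (c=12):
  B1->T, B3->S, B2->F, B6->E, B5->F, B7->T
as a set, this run covers: B1=T, B2=F, B3=S, B5=F, B6=E, B7=T
Answer: B1=T, B2=F, B3=S, B5=F, B6=E, B7=T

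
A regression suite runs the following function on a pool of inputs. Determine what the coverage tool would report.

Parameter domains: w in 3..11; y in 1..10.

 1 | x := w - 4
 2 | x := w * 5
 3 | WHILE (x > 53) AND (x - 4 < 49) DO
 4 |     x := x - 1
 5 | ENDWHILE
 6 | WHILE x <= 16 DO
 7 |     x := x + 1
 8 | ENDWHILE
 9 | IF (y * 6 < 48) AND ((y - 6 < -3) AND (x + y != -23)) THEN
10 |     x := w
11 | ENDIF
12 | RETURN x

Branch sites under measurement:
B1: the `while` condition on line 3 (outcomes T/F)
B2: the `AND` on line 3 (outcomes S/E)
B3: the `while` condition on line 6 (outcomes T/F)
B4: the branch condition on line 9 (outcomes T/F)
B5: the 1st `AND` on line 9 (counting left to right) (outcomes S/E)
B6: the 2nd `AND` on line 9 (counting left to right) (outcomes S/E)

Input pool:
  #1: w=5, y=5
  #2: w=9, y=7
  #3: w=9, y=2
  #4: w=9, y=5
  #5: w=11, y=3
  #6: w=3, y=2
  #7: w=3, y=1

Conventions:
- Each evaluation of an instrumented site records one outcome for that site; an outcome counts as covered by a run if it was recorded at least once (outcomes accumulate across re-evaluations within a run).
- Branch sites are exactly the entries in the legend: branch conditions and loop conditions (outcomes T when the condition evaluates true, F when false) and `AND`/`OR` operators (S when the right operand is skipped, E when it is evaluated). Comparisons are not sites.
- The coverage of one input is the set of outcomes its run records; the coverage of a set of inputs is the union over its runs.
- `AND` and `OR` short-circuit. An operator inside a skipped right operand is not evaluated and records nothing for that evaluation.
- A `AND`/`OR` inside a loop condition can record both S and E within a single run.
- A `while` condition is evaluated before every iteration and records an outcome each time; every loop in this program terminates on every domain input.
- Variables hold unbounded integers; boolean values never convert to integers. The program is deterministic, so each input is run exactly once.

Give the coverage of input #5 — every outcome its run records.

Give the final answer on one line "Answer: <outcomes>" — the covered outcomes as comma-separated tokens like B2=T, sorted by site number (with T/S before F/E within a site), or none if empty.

Tracing the run of input #5 (w=11, y=3):
  B2->E, B1->F, B3->F, B5->E, B6->S, B4->F
distinct outcomes covered: B1=F, B2=E, B3=F, B4=F, B5=E, B6=S

Answer: B1=F, B2=E, B3=F, B4=F, B5=E, B6=S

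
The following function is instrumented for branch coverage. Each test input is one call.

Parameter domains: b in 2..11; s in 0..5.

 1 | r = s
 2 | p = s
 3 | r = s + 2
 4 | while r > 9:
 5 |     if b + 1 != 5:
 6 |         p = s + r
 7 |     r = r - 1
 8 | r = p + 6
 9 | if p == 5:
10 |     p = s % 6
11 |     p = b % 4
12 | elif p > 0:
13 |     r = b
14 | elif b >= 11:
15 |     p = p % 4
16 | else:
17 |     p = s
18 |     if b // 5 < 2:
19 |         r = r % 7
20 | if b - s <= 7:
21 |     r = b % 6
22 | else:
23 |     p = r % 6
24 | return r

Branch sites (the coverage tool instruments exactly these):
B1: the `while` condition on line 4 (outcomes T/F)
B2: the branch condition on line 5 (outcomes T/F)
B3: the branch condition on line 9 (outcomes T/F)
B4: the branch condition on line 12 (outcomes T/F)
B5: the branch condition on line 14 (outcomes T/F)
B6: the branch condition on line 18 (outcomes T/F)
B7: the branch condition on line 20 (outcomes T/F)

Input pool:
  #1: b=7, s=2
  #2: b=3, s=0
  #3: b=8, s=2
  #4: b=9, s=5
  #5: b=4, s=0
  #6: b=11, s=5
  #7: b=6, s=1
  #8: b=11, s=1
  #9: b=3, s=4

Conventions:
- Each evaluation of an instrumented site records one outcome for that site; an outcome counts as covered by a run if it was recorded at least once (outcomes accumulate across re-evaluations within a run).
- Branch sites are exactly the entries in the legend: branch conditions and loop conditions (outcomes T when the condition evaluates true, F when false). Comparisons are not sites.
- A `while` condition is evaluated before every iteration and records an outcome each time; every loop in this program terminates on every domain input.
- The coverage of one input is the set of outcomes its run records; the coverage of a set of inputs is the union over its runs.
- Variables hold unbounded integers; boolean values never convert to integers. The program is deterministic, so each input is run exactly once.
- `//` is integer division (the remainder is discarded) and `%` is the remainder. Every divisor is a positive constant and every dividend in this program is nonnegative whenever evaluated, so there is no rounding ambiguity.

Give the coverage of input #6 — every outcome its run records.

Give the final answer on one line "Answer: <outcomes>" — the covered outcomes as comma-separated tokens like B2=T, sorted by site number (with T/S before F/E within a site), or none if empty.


Tracing the run of input #6 (b=11, s=5):
  B1->F, B3->T, B7->T
collecting distinct outcomes: B1=F, B3=T, B7=T
Answer: B1=F, B3=T, B7=T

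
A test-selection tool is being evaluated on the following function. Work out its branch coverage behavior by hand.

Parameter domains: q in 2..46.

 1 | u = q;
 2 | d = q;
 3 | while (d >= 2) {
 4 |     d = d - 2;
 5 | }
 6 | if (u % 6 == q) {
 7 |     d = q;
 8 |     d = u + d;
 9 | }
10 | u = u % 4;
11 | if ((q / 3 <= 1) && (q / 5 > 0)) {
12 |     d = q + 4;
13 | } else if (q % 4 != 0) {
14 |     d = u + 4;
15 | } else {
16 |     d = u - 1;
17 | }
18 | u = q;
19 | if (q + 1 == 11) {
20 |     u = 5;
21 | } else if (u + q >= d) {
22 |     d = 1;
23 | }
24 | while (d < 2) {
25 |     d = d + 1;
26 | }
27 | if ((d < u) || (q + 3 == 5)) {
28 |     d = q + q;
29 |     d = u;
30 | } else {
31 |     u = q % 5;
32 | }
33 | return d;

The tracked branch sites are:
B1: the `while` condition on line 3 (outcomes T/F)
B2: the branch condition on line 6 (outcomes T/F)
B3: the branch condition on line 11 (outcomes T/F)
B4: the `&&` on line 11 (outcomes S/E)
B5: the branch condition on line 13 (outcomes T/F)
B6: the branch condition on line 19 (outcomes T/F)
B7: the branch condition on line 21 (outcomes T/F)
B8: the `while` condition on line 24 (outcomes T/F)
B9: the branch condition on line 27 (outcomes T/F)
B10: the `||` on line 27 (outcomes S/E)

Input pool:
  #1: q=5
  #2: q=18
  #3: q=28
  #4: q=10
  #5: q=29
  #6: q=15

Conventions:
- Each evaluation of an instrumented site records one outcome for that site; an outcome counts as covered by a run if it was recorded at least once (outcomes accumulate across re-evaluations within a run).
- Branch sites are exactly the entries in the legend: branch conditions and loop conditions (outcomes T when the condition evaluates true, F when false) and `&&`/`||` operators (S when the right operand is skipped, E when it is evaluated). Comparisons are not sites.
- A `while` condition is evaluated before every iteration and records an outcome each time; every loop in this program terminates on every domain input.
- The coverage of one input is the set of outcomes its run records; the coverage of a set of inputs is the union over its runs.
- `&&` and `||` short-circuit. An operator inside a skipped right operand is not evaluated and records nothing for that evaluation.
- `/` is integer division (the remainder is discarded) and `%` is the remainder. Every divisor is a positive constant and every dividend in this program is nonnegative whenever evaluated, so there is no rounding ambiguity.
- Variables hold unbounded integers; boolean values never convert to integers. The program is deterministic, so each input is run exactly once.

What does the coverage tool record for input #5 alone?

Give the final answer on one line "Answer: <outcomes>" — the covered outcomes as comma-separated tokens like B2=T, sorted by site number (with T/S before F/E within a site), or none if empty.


Event log for input #5 (q=29):
  B1->T, B1->T, B1->T, B1->T, B1->T, B1->T, B1->T, B1->T, B1->T, B1->T
  B1->T, B1->T, B1->T, B1->T, B1->F, B2->F, B4->S, B3->F, B5->T, B6->F
  B7->T, B8->T, B8->F, B10->S, B9->T
deduplicating events, the covered set is: B1=T, B1=F, B2=F, B3=F, B4=S, B5=T, B6=F, B7=T, B8=T, B8=F, B9=T, B10=S
Answer: B1=T, B1=F, B2=F, B3=F, B4=S, B5=T, B6=F, B7=T, B8=T, B8=F, B9=T, B10=S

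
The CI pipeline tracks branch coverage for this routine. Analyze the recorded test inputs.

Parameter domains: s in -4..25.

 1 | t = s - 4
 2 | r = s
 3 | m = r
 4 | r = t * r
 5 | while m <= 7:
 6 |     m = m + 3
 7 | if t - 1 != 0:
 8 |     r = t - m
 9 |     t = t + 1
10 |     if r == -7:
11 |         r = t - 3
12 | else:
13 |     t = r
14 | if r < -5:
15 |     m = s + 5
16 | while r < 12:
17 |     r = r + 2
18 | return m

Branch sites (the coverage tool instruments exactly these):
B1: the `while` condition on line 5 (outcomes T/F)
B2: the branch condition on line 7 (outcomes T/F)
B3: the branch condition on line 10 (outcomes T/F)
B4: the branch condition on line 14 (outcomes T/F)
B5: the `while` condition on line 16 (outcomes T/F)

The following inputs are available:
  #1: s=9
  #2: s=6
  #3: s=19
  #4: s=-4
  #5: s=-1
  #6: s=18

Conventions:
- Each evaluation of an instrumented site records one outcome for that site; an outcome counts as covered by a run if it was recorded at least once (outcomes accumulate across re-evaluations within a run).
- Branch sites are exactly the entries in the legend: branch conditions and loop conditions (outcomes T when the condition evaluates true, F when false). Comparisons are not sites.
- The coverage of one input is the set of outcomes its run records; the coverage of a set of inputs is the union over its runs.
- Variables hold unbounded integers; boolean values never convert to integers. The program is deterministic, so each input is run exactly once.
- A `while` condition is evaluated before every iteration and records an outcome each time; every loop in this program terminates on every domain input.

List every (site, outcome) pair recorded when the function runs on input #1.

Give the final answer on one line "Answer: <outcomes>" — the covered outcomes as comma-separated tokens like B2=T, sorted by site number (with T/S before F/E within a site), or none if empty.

Simulating input #1 (s=9) step by step:
  B1->F, B2->T, B3->F, B4->F, B5->T, B5->T, B5->T, B5->T, B5->T, B5->T
  B5->T, B5->T, B5->F
as a set, this run covers: B1=F, B2=T, B3=F, B4=F, B5=T, B5=F

Answer: B1=F, B2=T, B3=F, B4=F, B5=T, B5=F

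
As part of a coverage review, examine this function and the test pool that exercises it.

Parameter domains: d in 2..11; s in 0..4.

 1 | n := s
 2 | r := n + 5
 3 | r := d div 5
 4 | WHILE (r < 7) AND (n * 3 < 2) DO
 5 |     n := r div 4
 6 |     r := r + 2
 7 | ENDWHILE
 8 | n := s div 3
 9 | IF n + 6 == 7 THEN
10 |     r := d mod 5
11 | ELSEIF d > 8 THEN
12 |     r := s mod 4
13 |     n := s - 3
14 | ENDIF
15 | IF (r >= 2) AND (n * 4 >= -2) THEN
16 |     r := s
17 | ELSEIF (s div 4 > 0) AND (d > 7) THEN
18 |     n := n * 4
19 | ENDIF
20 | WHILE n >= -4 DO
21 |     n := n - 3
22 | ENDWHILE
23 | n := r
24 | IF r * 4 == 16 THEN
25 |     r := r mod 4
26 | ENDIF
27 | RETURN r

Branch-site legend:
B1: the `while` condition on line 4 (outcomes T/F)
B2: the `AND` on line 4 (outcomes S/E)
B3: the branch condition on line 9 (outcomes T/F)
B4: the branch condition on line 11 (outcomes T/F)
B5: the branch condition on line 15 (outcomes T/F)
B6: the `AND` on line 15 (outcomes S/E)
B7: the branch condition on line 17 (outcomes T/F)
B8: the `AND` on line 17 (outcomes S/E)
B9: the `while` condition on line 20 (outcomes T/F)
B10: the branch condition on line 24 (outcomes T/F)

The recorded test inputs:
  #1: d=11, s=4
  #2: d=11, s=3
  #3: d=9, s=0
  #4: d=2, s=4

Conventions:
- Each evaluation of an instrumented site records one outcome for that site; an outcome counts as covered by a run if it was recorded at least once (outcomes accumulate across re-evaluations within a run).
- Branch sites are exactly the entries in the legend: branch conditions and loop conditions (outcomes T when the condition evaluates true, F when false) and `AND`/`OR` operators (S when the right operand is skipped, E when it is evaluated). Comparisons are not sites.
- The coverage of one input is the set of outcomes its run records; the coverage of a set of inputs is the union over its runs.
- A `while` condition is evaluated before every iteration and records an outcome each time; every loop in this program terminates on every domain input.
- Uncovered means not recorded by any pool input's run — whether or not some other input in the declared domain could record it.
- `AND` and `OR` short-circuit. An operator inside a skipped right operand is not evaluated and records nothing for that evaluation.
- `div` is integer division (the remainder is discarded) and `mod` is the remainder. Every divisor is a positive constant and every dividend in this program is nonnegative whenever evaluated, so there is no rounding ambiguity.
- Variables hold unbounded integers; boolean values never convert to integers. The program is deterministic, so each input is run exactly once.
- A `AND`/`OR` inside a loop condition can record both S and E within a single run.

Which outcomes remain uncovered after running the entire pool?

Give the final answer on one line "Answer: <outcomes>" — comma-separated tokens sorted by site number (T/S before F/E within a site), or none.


run #1 (d=11, s=4) runs B2->E, B1->F, B3->T, B6->S, B5->F, B8->E, B7->T, B9->T, B9->T, B9->T, B9->F, B10->F; records B1=F, B2=E, B3=T, B5=F, B6=S, B7=T, B8=E, B9=T, B9=F, B10=F
run #2 (d=11, s=3) runs B2->E, B1->F, B3->T, B6->S, B5->F, B8->S, B7->F, B9->T, B9->T, B9->F, B10->F; records B1=F, B2=E, B3=T, B5=F, B6=S, B7=F, B8=S, B9=T, B9=F, B10=F
run #3 (d=9, s=0) runs B2->E, B1->T, B2->E, B1->T, B2->E, B1->T, B2->S, B1->F, B3->F, B4->T, B6->S, B5->F, B8->S, B7->F, ...; records B1=T, B1=F, B2=S, B2=E, B3=F, B4=T, B5=F, B6=S, B7=F, B8=S, B9=T, B9=F, B10=F
run #4 (d=2, s=4) runs B2->E, B1->F, B3->T, B6->E, B5->T, B9->T, B9->T, B9->F, B10->T; records B1=F, B2=E, B3=T, B5=T, B6=E, B9=T, B9=F, B10=T
union over the pool: B1=T, B1=F, B2=S, B2=E, B3=T, B3=F, B4=T, B5=T, B5=F, B6=S, B6=E, B7=T, B7=F, B8=S, B8=E, B9=T, B9=F, B10=T, B10=F
uncovered (1 of 20): B4=F
Answer: B4=F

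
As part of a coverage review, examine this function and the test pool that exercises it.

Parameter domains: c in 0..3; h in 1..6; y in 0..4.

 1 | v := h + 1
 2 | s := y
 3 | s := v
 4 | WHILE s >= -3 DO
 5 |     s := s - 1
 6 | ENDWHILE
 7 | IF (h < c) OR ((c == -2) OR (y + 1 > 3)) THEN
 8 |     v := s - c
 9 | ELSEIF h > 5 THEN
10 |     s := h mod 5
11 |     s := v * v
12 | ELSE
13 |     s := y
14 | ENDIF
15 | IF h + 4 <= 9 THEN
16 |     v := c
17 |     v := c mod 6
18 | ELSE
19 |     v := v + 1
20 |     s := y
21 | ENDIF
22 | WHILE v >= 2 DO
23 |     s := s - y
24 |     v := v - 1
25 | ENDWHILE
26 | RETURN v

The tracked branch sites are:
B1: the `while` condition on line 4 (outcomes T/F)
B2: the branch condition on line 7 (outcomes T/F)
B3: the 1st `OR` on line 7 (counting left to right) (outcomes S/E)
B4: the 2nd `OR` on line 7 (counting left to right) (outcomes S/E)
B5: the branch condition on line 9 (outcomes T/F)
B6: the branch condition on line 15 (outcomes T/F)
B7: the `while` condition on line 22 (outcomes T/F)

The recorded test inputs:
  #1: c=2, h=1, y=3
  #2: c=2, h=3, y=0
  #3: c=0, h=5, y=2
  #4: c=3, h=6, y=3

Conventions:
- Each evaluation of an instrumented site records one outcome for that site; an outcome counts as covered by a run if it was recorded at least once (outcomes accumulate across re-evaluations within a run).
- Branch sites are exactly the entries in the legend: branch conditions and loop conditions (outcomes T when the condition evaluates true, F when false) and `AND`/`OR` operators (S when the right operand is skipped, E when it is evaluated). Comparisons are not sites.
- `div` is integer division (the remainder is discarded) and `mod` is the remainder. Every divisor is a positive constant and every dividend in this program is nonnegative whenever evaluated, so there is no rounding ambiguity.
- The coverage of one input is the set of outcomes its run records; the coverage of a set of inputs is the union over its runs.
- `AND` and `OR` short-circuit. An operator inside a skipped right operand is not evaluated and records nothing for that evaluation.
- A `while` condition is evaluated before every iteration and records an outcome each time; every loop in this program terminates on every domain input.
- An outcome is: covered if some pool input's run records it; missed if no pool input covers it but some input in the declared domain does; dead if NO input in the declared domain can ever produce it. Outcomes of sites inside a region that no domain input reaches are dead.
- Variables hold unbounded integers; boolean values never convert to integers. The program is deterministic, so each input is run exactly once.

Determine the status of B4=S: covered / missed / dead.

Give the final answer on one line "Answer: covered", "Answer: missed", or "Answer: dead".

no pool input records B4=S
checking all 120 inputs in the declared domain: B4=S is never recorded -> dead

Answer: dead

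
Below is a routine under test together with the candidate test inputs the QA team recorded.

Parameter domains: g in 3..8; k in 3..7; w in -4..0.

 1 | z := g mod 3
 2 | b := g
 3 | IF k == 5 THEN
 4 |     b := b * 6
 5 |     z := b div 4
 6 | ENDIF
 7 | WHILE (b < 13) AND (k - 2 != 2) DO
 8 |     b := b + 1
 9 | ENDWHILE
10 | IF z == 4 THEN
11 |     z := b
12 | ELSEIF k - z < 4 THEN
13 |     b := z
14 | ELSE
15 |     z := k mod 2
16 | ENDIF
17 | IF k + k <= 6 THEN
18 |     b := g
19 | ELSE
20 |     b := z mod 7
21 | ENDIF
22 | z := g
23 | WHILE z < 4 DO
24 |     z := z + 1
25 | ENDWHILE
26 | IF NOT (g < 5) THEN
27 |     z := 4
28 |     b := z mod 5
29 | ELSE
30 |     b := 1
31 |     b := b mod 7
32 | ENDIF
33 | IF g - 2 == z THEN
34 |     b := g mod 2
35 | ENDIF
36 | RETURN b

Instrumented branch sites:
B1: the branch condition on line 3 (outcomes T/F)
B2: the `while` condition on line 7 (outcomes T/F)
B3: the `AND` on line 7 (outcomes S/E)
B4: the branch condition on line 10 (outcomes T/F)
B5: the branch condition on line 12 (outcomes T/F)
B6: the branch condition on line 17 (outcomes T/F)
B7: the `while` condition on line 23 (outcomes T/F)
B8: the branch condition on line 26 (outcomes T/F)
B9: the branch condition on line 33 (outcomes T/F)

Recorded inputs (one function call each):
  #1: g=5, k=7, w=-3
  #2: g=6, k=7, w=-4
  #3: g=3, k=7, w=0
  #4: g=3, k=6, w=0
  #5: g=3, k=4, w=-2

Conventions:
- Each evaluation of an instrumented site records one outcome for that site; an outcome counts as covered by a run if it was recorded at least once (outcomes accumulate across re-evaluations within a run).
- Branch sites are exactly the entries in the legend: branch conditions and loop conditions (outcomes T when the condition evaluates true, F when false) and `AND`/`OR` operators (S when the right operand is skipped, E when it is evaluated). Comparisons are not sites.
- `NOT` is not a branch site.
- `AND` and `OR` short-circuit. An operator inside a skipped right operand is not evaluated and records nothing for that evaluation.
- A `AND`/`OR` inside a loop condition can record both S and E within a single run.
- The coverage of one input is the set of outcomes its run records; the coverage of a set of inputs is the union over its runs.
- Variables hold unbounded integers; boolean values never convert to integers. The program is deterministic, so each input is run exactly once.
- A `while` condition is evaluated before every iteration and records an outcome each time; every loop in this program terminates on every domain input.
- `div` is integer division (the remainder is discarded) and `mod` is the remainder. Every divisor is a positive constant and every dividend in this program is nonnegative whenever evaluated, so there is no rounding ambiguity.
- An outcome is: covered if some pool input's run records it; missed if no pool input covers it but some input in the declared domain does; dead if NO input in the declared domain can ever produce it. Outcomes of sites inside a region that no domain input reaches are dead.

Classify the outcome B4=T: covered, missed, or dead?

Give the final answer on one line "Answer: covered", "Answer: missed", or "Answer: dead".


no pool input records B4=T
but domain input (g=3, k=5, w=-4) does record it -> reachable, so missed
Answer: missed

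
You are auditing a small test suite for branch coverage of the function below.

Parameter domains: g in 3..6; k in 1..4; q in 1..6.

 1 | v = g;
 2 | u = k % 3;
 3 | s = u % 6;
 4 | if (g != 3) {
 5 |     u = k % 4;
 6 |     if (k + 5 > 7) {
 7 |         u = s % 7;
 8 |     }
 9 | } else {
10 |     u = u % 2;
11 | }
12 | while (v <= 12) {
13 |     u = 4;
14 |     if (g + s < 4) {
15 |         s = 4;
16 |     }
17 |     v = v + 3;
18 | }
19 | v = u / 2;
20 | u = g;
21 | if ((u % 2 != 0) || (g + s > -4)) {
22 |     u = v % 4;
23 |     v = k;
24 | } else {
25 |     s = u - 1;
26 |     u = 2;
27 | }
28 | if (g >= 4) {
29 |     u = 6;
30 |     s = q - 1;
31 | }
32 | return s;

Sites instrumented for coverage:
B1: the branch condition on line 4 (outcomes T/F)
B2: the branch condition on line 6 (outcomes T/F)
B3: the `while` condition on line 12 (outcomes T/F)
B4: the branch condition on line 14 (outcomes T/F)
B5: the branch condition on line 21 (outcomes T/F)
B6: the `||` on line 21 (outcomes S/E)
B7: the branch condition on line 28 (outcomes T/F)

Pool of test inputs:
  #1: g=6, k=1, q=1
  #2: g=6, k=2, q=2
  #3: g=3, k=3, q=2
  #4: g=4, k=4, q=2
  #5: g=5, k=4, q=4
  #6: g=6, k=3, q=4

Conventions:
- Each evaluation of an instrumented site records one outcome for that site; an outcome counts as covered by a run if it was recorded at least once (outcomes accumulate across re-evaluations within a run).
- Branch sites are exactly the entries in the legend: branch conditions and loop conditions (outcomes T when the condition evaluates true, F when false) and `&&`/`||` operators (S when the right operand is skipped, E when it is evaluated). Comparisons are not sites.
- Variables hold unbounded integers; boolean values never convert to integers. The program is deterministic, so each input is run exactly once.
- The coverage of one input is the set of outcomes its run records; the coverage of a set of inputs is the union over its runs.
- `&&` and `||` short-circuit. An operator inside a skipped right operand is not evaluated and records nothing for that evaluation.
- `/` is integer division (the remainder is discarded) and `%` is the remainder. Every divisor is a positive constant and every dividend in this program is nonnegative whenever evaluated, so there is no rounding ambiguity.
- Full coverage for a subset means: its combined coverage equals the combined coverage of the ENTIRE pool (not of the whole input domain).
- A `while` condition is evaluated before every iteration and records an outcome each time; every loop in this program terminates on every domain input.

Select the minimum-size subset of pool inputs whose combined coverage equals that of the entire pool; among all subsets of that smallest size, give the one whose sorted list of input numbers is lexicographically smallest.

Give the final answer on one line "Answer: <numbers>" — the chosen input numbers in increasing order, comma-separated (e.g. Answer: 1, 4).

input #1, g=6, k=1, q=1: events B1->T, B2->F, B3->T, B4->F, B3->T, B4->F, B3->T, B4->F, B3->F, B6->E, B5->T, B7->T; outcomes B1=T, B2=F, B3=T, B3=F, B4=F, B5=T, B6=E, B7=T
input #2, g=6, k=2, q=2: events B1->T, B2->F, B3->T, B4->F, B3->T, B4->F, B3->T, B4->F, B3->F, B6->E, B5->T, B7->T; outcomes B1=T, B2=F, B3=T, B3=F, B4=F, B5=T, B6=E, B7=T
input #3, g=3, k=3, q=2: events B1->F, B3->T, B4->T, B3->T, B4->F, B3->T, B4->F, B3->T, B4->F, B3->F, B6->S, B5->T, B7->F; outcomes B1=F, B3=T, B3=F, B4=T, B4=F, B5=T, B6=S, B7=F
input #4, g=4, k=4, q=2: events B1->T, B2->T, B3->T, B4->F, B3->T, B4->F, B3->T, B4->F, B3->F, B6->E, B5->T, B7->T; outcomes B1=T, B2=T, B3=T, B3=F, B4=F, B5=T, B6=E, B7=T
input #5, g=5, k=4, q=4: events B1->T, B2->T, B3->T, B4->F, B3->T, B4->F, B3->T, B4->F, B3->F, B6->S, B5->T, B7->T; outcomes B1=T, B2=T, B3=T, B3=F, B4=F, B5=T, B6=S, B7=T
input #6, g=6, k=3, q=4: events B1->T, B2->T, B3->T, B4->F, B3->T, B4->F, B3->T, B4->F, B3->F, B6->E, B5->T, B7->T; outcomes B1=T, B2=T, B3=T, B3=F, B4=F, B5=T, B6=E, B7=T
the full pool covers 13 outcomes: B1=T, B1=F, B2=T, B2=F, B3=T, B3=F, B4=T, B4=F, B5=T, B6=S, B6=E, B7=T, B7=F
checked all size-1 subsets: none covers 13 outcomes (max 8/13)
checked all size-2 subsets: none covers 13 outcomes (max 12/13)
the canonical winner is {1, 3, 4}: size 3, full 13-outcome coverage, earliest index list among size-3 covers

Answer: 1, 3, 4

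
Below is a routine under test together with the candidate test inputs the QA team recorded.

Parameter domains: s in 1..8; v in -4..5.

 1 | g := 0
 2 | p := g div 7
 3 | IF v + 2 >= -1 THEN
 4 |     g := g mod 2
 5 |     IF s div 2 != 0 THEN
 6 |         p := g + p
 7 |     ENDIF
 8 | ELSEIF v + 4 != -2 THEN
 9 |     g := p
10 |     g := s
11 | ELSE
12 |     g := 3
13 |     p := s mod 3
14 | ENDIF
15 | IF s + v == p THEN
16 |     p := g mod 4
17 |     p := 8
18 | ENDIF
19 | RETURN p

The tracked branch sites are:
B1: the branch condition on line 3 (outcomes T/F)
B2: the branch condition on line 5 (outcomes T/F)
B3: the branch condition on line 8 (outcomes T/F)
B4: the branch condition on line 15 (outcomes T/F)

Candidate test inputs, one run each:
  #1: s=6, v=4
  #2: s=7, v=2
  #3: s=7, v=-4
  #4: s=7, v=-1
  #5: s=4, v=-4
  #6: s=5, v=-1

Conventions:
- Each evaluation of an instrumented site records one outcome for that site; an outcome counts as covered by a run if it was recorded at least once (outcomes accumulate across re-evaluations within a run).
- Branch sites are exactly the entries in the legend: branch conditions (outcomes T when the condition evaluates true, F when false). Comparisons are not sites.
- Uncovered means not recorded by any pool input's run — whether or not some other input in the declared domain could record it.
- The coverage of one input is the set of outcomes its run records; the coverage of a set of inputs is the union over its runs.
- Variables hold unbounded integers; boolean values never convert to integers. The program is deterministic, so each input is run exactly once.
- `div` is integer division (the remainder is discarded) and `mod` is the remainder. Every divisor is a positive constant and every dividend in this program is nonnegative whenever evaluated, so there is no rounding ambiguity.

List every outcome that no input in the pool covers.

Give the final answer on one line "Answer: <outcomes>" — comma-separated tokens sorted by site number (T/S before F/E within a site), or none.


input #1, s=6, v=4: outcomes B1=T, B2=T, B4=F
input #2, s=7, v=2: outcomes B1=T, B2=T, B4=F
input #3, s=7, v=-4: outcomes B1=F, B3=T, B4=F
input #4, s=7, v=-1: outcomes B1=T, B2=T, B4=F
input #5, s=4, v=-4: outcomes B1=F, B3=T, B4=T
input #6, s=5, v=-1: outcomes B1=T, B2=T, B4=F
union over the pool: B1=T, B1=F, B2=T, B3=T, B4=T, B4=F
uncovered (2 of 8): B2=F, B3=F
Answer: B2=F, B3=F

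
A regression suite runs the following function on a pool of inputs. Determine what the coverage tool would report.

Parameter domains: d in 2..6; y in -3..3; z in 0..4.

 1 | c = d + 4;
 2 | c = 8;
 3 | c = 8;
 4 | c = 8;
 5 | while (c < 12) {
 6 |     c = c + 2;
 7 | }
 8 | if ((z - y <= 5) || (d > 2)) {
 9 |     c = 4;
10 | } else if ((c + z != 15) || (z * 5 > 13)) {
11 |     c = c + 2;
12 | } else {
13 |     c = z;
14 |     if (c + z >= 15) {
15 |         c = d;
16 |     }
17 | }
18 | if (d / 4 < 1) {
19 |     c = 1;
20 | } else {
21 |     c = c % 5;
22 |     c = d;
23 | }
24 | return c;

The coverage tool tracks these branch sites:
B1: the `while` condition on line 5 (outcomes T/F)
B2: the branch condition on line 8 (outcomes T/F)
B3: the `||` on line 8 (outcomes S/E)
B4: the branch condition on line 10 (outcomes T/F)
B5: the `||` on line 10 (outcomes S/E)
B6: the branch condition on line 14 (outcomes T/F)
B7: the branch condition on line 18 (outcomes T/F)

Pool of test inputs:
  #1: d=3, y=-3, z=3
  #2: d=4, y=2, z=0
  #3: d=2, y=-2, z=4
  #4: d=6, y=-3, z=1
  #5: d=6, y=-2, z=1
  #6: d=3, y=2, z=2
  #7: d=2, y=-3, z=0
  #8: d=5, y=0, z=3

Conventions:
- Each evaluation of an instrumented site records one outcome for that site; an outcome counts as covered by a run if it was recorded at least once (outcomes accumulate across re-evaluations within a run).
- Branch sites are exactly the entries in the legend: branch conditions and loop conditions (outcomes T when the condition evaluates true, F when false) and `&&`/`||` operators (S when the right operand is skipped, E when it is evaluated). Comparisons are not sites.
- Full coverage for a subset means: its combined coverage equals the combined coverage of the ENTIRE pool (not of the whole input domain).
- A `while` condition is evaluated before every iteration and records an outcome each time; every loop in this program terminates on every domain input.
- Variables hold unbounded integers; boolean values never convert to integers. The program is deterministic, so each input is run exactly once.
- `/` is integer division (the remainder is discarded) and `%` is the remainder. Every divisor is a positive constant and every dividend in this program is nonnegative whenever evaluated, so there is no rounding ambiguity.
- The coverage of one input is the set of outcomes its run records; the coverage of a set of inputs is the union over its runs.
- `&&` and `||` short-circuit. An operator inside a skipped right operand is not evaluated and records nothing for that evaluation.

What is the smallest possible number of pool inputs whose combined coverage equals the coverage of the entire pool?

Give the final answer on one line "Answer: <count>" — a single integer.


run #1 (d=3, y=-3, z=3) records B1=T, B1=F, B2=T, B3=E, B7=T
run #2 (d=4, y=2, z=0) records B1=T, B1=F, B2=T, B3=S, B7=F
run #3 (d=2, y=-2, z=4) records B1=T, B1=F, B2=F, B3=E, B4=T, B5=S, B7=T
run #4 (d=6, y=-3, z=1) records B1=T, B1=F, B2=T, B3=S, B7=F
run #5 (d=6, y=-2, z=1) records B1=T, B1=F, B2=T, B3=S, B7=F
run #6 (d=3, y=2, z=2) records B1=T, B1=F, B2=T, B3=S, B7=T
run #7 (d=2, y=-3, z=0) records B1=T, B1=F, B2=T, B3=S, B7=T
run #8 (d=5, y=0, z=3) records B1=T, B1=F, B2=T, B3=S, B7=F
together the pool reaches 10 outcomes: B1=T, B1=F, B2=T, B2=F, B3=S, B3=E, B4=T, B5=S, B7=T, B7=F
every size-1 subset falls short of the 10 outcomes (best: 7/10)
the canonical winner is {2, 3}: size 2, full 10-outcome coverage, earliest index list among size-2 covers
Answer: 2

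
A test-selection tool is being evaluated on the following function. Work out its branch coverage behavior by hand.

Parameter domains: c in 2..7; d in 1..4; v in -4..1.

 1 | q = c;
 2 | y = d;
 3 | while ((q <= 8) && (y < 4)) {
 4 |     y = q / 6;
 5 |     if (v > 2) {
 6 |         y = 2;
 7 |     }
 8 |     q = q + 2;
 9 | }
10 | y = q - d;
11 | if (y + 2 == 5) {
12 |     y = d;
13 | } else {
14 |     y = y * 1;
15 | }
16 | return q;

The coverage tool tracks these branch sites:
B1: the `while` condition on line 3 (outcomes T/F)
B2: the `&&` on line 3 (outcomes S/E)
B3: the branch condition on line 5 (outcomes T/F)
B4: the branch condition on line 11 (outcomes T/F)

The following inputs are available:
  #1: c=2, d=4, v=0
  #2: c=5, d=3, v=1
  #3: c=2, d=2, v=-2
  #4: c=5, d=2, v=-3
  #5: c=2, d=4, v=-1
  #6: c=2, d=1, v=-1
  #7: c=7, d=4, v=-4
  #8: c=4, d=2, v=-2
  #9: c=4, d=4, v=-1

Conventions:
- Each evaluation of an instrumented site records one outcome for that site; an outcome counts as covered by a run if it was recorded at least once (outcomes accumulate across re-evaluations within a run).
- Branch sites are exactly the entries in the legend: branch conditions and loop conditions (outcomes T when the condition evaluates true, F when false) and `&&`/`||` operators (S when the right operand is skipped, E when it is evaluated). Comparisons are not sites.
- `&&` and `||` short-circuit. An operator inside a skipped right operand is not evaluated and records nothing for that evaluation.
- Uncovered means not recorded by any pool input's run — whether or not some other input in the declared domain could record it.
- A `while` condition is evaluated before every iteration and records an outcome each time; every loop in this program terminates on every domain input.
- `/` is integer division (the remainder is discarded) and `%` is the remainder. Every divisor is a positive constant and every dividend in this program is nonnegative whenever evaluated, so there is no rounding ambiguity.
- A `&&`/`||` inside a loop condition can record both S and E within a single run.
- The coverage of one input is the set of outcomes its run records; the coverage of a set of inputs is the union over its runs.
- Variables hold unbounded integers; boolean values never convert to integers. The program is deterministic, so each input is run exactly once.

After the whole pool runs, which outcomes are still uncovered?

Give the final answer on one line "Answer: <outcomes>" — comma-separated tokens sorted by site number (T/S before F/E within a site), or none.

run #1 (c=2, d=4, v=0) records B1=F, B2=E, B4=F
run #2 (c=5, d=3, v=1) records B1=T, B1=F, B2=S, B2=E, B3=F, B4=F
run #3 (c=2, d=2, v=-2) records B1=T, B1=F, B2=S, B2=E, B3=F, B4=F
run #4 (c=5, d=2, v=-3) records B1=T, B1=F, B2=S, B2=E, B3=F, B4=F
run #5 (c=2, d=4, v=-1) records B1=F, B2=E, B4=F
run #6 (c=2, d=1, v=-1) records B1=T, B1=F, B2=S, B2=E, B3=F, B4=F
run #7 (c=7, d=4, v=-4) records B1=F, B2=E, B4=T
run #8 (c=4, d=2, v=-2) records B1=T, B1=F, B2=S, B2=E, B3=F, B4=F
run #9 (c=4, d=4, v=-1) records B1=F, B2=E, B4=F
union over the pool: B1=T, B1=F, B2=S, B2=E, B3=F, B4=T, B4=F
uncovered (1 of 8): B3=T

Answer: B3=T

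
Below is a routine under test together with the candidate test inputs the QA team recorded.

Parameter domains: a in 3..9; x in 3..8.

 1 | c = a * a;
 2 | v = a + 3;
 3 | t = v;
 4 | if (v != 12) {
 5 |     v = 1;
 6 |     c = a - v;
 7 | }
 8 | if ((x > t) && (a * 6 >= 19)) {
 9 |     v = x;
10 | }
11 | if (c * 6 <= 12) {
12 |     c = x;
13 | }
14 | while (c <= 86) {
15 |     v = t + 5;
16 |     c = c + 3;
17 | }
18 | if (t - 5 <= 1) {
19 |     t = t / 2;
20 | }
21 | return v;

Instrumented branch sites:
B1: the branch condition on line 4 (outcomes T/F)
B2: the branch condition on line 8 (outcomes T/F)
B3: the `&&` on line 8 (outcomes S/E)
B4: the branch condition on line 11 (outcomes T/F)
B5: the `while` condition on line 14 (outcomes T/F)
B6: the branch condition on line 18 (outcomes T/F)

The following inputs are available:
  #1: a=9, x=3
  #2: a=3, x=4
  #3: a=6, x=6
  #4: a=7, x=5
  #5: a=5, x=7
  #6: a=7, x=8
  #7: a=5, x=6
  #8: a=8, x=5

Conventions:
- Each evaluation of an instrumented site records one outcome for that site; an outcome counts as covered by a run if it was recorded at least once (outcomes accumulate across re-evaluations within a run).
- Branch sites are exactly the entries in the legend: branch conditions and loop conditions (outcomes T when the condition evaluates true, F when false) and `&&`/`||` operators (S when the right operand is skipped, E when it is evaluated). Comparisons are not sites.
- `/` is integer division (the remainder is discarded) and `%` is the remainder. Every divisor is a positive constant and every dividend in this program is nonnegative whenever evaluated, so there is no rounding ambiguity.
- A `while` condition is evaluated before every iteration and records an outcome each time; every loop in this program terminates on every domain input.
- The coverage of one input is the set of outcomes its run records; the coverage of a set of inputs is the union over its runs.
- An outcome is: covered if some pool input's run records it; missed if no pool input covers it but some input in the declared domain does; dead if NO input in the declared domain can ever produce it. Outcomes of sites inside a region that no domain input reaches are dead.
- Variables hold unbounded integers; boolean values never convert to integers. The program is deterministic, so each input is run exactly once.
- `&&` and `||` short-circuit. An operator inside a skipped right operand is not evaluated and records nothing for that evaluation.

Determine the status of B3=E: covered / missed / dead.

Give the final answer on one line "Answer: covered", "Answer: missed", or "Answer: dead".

no pool input records B3=E
but domain input (a=3, x=7) does record it -> reachable, so missed

Answer: missed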